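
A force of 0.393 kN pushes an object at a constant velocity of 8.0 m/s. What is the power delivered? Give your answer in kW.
P = Fv = 393 N × 8 m/s = 3144 W = 3.144 kW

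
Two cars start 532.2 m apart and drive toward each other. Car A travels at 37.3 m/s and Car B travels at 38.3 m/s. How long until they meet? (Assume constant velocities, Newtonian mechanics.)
Combined speed: v_combined = 37.3 + 38.3 = 75.6 m/s
Time to meet: t = d/75.6 = 532.2/75.6 = 7.04 s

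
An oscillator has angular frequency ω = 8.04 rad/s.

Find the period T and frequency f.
T = 2π/ω = 2π/8.04 = 0.7815 s; f = ω/2π = 1.28 Hz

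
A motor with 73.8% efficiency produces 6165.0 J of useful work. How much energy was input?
W_in = W_out/η = 6165.0/0.738 = 8353.7 J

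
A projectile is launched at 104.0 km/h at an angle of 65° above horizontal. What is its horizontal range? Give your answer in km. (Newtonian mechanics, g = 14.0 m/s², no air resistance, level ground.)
R = v₀² sin(2θ) / g (with unit conversion) = 0.04567 km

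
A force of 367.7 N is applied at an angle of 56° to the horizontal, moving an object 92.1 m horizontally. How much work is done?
W = Fd cosθ = 367.7×92.1×cos(56°) = 18937.0 J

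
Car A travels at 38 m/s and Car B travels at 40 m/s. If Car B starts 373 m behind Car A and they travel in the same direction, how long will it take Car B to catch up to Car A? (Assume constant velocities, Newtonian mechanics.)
Relative speed: v_rel = 40 - 38 = 2 m/s
Time to catch: t = d₀/v_rel = 373/2 = 186.5 s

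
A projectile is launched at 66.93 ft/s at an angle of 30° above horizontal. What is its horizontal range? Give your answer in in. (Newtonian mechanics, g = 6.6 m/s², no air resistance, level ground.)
R = v₀² sin(2θ) / g (with unit conversion) = 2150.0 in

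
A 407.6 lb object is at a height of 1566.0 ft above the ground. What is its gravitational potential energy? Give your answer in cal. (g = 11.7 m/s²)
PE = mgh = 184.9 kg × 11.7 m/s² × 477.3 m = 1.033e+06 J = 246800.0 cal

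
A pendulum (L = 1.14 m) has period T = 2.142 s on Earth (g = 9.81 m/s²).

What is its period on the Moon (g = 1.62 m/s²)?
T = 2π√(L/g), so T_moon/T_earth = √(g_earth/g_moon)
T_moon = 2π√(1.14/1.62) = 5.271 s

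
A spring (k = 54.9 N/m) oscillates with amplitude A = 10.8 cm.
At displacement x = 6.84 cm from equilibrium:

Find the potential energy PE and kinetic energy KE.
E_total = ½kA² = ½×54.9×(0.108)² = 0.3202 J
PE = ½kx² = ½×54.9×(0.0684)² = 0.1284 J
KE = E_total − PE = 0.1918 J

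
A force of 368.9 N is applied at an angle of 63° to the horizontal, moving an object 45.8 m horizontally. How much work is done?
W = Fd cosθ = 368.9×45.8×cos(63°) = 7670.5 J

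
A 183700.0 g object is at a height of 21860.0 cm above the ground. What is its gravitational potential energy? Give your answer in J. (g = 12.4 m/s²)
PE = mgh = 183.7 kg × 12.4 m/s² × 218.6 m = 4.979e+05 J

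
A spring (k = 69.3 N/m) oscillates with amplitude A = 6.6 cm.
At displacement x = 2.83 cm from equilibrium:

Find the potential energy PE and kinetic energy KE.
E_total = ½kA² = ½×69.3×(0.066)² = 0.1509 J
PE = ½kx² = ½×69.3×(0.0283)² = 0.02775 J
KE = E_total − PE = 0.1232 J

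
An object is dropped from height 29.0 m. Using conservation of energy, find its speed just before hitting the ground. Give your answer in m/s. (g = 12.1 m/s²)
mgh = ½mv² → v = √(2gh) = √(2×12.1×29) = 26.49 m/s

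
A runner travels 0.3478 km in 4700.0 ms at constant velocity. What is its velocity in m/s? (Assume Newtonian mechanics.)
v = d/t (with unit conversion) = 74.0 m/s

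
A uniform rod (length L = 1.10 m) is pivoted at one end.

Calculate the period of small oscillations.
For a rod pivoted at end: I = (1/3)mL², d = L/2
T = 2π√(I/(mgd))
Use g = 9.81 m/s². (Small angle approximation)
I/m = (1/3)L² = 0.4033 m²; d = L/2 = 0.55 m
T = 2π√(I/(mgd)) = 2π√(0.4033/(9.81×0.55)) = 1.718 s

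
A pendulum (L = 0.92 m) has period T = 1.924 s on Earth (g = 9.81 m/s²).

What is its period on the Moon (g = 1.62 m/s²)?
T = 2π√(L/g), so T_moon/T_earth = √(g_earth/g_moon)
T_moon = 2π√(0.92/1.62) = 4.735 s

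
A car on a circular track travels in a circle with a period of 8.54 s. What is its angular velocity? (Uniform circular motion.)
ω = 2π/T = 2π/8.54 = 0.7357 rad/s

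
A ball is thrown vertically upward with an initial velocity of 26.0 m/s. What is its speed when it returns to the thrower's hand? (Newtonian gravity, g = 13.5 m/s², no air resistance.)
By conservation of energy, the ball returns at the same speed = 26.0 m/s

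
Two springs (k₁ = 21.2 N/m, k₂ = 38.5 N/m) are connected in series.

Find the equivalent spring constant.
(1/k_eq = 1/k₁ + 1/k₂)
1/k_eq = 1/21.2 + 1/38.5 = 0.073144; k_eq = 13.67 N/m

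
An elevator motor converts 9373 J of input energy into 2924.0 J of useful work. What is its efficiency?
η = W_out/W_in = 2924.0/9373 = 0.312 = 31.2%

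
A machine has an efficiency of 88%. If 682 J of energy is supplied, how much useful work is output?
W_out = η × W_in = 0.88 × 682 = 600.16 J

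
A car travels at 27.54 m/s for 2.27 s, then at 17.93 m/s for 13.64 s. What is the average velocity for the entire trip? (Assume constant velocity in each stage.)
d₁ = v₁t₁ = 27.54 × 2.27 = 62.5158 m
d₂ = v₂t₂ = 17.93 × 13.64 = 244.565 m
d_total = 307.08 m, t_total = 15.91 s
v_avg = d_total/t_total = 307.08/15.91 = 19.3 m/s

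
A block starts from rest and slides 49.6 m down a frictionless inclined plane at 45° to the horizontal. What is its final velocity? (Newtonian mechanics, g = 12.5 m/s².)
a = g sin(θ) = 12.5 × sin(45°) = 8.84 m/s²
v = √(2ad) = √(2 × 8.84 × 49.6) = 29.61 m/s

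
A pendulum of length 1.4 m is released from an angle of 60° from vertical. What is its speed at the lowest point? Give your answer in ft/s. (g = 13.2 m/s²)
h = L(1 − cosθ) = 1.4×(1 − cos60°) = 0.7 m
v = √(2gh) = √(2×13.2×0.7) = 4.299 m/s = 14.1 ft/s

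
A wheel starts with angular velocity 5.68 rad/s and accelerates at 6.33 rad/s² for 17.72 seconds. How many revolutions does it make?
θ = ω₀t + ½αt² = 5.68×17.72 + ½×6.33×17.72² = 1094.45 rad
Revolutions = θ/(2π) = 1094.45/(2π) = 174.19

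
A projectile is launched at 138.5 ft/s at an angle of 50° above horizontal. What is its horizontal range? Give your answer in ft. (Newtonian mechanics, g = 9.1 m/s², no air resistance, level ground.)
R = v₀² sin(2θ) / g (with unit conversion) = 632.7 ft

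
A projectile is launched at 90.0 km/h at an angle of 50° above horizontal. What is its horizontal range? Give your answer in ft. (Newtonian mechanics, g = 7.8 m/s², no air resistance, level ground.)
R = v₀² sin(2θ) / g (with unit conversion) = 258.9 ft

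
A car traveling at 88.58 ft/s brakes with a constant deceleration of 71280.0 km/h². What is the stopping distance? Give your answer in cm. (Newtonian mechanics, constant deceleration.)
d = v₀² / (2a) (with unit conversion) = 6627.0 cm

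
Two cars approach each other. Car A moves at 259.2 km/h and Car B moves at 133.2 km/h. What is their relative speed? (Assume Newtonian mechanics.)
v_rel = v_A + v_B = 259.2 + 133.2 = 392.4 km/h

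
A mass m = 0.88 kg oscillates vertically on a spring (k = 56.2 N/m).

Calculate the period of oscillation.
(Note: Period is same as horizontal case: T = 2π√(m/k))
T = 2π√(m/k) = 2π√(0.88/56.2) = 0.7862 s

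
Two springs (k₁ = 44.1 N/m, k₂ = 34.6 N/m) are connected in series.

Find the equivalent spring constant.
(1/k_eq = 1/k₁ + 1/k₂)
1/k_eq = 1/44.1 + 1/34.6 = 0.051577; k_eq = 19.39 N/m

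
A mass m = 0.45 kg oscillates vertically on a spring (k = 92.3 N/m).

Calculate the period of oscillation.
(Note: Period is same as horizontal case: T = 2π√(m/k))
T = 2π√(m/k) = 2π√(0.45/92.3) = 0.4387 s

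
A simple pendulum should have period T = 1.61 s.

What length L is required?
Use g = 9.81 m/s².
T = 2π√(L/g) → L = g(T/2π)² = 9.81×(1.61/2π)² = 0.6441 m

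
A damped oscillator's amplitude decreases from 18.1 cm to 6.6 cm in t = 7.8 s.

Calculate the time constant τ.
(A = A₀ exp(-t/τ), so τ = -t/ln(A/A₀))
A/A₀ = 6.6/18.1 = 0.3646; ln(A/A₀) = -1.009
τ = −t/ln(A/A₀) = −7.8/-1.009 = 7.732 s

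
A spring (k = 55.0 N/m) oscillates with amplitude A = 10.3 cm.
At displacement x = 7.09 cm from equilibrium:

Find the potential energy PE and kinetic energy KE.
E_total = ½kA² = ½×55.0×(0.103)² = 0.2917 J
PE = ½kx² = ½×55.0×(0.0709)² = 0.1382 J
KE = E_total − PE = 0.1535 J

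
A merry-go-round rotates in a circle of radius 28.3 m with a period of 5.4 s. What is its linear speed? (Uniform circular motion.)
v = 2πr/T = 2π×28.3/5.4 = 32.93 m/s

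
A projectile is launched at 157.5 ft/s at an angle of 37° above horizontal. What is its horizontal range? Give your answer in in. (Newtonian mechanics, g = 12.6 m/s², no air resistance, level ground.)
R = v₀² sin(2θ) / g (with unit conversion) = 6922.0 in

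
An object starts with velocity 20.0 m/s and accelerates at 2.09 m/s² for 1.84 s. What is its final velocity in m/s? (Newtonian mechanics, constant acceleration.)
v = v₀ + at = 23.85 m/s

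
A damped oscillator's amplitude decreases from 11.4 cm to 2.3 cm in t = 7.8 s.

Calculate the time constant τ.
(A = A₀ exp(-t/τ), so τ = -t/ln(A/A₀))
A/A₀ = 2.3/11.4 = 0.2018; ln(A/A₀) = -1.601
τ = −t/ln(A/A₀) = −7.8/-1.601 = 4.873 s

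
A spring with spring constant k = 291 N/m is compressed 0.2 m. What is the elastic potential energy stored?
PE = ½kx² = ½×291×0.2² = 5.82 J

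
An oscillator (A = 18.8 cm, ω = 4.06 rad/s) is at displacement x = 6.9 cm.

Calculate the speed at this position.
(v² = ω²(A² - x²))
v = ω√(A² − x²) = 4.06×√(0.188² − 0.069²) = 0.71 m/s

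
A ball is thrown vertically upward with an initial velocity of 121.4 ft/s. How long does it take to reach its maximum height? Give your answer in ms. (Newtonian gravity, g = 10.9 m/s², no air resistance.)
t_up = v₀/g (with unit conversion) = 3395.0 ms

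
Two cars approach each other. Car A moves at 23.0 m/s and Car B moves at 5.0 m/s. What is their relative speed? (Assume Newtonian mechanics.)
v_rel = v_A + v_B = 23.0 + 5.0 = 28.0 m/s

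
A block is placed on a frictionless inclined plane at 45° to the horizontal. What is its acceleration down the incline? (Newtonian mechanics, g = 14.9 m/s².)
a = g sin(θ) = 14.9 × sin(45°) = 14.9 × 0.7071 = 10.54 m/s²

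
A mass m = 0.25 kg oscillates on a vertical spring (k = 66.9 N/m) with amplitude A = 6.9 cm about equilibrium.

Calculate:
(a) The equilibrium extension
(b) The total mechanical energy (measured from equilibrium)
x_eq = mg/k = 0.25×9.81/66.9 = 0.03666 m = 3.666 cm
E = ½kA² = ½×66.9×(0.069)² = 0.1593 J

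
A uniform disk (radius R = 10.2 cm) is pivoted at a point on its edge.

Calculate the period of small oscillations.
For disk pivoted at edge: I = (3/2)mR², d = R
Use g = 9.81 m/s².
I/m = (3/2)R² = 0.01561 m²; d = R = 0.102 m
T = 2π√((3/2)R²/(gR)) = 2π√(3R/(2g)) = 0.7847 s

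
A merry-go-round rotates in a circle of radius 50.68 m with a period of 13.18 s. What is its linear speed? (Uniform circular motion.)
v = 2πr/T = 2π×50.68/13.18 = 24.16 m/s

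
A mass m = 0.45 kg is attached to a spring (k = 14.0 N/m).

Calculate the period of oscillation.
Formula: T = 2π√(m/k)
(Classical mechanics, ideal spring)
T = 2π√(m/k) = 2π√(0.45/14.0) = 1.126 s; f = 1/T = 0.8877 Hz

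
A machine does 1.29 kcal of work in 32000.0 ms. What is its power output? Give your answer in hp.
P = W/t = 5397 J / 32 s = 168.7 W = 0.2262 hp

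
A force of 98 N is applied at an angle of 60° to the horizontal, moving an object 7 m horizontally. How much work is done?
W = Fd cosθ = 98×7×cos(60°) = 343.0 J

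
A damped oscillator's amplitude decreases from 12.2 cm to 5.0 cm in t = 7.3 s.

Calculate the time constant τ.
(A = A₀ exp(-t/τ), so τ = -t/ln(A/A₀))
A/A₀ = 5.0/12.2 = 0.4098; ln(A/A₀) = -0.892
τ = −t/ln(A/A₀) = −7.3/-0.892 = 8.184 s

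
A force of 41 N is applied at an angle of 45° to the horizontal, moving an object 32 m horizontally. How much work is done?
W = Fd cosθ = 41×32×cos(45°) = 927.72 J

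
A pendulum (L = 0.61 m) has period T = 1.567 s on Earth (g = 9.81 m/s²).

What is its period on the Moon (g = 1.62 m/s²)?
T = 2π√(L/g), so T_moon/T_earth = √(g_earth/g_moon)
T_moon = 2π√(0.61/1.62) = 3.856 s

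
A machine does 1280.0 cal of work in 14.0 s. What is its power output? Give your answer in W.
P = W/t = 5356 J / 14 s = 382.5 W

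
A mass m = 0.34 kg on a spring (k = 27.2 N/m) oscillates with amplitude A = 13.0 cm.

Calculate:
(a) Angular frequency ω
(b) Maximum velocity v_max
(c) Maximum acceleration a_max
ω = √(k/m) = √(27.2/0.34) = 8.944 rad/s
v_max = ωA = 8.944×0.13 = 1.163 m/s
a_max = ω²A = 8.944²×0.13 = 10.4 m/s²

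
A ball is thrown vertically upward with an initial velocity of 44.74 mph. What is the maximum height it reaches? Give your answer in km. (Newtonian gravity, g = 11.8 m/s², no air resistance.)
h_max = v₀²/(2g) (with unit conversion) = 0.01695 km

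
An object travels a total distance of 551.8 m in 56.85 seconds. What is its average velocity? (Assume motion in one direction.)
v_avg = Δd / Δt = 551.8 / 56.85 = 9.71 m/s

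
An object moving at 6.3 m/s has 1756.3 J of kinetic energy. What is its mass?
KE = ½mv² → m = 2KE/v² = 2×1756.3/6.3² = 88.5 kg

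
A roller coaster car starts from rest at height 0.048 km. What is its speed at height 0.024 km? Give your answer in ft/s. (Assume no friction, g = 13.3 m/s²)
mgh₁ = ½mv₂² + mgh₂ → v₂ = √(2g(h₁−h₂)) = √(2×13.3×(48−24)) = 25.27 m/s = 82.9 ft/s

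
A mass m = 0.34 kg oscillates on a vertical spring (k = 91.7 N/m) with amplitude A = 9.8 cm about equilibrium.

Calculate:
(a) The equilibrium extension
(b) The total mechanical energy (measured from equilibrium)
x_eq = mg/k = 0.34×9.81/91.7 = 0.03637 m = 3.637 cm
E = ½kA² = ½×91.7×(0.098)² = 0.4403 J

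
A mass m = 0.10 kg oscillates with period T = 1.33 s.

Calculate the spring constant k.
T = 2π√(m/k) → k = m(2π/T)² = 0.1×(2π/1.33)² = 2.232 N/m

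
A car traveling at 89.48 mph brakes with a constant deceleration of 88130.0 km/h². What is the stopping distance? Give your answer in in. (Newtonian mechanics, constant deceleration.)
d = v₀² / (2a) (with unit conversion) = 4632.0 in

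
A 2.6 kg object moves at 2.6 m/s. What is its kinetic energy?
KE = ½mv² = ½×2.6×2.6² = 8.788 J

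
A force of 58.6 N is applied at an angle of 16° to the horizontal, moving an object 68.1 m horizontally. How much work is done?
W = Fd cosθ = 58.6×68.1×cos(16°) = 3836.1 J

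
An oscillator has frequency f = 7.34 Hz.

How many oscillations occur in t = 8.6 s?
n = f×t = 7.34×8.6 = 63.12 oscillations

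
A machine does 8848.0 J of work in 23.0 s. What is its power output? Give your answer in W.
P = W/t = 8848 J / 23 s = 384.7 W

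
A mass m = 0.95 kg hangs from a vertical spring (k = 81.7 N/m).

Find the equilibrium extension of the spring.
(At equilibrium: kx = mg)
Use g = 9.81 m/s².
x_eq = mg/k = 0.95×9.81/81.7 = 0.1141 m = 11.41 cm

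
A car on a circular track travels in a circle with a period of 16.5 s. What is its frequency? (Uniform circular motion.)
f = 1/T = 1/16.5 = 0.0606 Hz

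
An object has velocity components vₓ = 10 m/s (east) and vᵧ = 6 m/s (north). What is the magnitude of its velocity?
|v| = √(vₓ² + vᵧ²) = √(10² + 6²) = √(136) = 11.66 m/s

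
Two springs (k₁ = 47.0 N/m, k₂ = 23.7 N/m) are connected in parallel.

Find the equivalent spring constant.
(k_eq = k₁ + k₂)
k_eq = k₁ + k₂ = 47.0 + 23.7 = 70.7 N/m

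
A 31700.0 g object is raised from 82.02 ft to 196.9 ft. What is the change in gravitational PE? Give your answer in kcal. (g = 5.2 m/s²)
ΔPE = mg(h₂ − h₁) = 31.7 kg × 5.2 m/s² × (60.02 − 25) m = 5772 J = 1.38 kcal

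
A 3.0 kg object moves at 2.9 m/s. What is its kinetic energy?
KE = ½mv² = ½×3.0×2.9² = 12.615 J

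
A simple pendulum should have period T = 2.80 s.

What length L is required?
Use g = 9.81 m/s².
T = 2π√(L/g) → L = g(T/2π)² = 9.81×(2.8/2π)² = 1.948 m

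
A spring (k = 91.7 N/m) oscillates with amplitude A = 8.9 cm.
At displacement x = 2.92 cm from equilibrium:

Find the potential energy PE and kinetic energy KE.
E_total = ½kA² = ½×91.7×(0.089)² = 0.3632 J
PE = ½kx² = ½×91.7×(0.0292)² = 0.03909 J
KE = E_total − PE = 0.3241 J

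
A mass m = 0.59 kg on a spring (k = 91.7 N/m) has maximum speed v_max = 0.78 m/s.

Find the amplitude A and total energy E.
½mv²_max = ½kA² → A = v_max√(m/k) = 0.78×√(0.59/91.7) = 0.06257 m = 6.257 cm
E = ½mv²_max = ½×0.59×0.78² = 0.1795 J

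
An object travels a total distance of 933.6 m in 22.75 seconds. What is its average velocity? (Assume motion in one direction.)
v_avg = Δd / Δt = 933.6 / 22.75 = 41.04 m/s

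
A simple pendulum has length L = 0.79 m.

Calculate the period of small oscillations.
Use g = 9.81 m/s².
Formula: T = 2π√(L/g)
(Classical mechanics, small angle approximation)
T = 2π√(L/g) = 2π√(0.79/9.81) = 1.783 s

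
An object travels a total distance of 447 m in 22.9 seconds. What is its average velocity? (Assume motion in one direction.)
v_avg = Δd / Δt = 447 / 22.9 = 19.52 m/s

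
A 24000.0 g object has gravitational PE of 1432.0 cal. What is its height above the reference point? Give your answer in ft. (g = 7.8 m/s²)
PE = mgh → h = PE/(mg) = 5991 J / (24 kg × 7.8 m/s²) = 32.01 m = 105.0 ft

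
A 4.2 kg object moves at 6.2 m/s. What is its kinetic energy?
KE = ½mv² = ½×4.2×6.2² = 80.724 J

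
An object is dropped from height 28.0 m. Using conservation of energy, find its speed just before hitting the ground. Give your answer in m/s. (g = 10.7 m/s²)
mgh = ½mv² → v = √(2gh) = √(2×10.7×28) = 24.48 m/s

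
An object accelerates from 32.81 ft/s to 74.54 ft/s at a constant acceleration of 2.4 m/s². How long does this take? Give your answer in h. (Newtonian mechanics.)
t = (v - v₀)/a (with unit conversion) = 0.001472 h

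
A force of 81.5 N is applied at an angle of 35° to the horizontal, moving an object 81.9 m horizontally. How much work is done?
W = Fd cosθ = 81.5×81.9×cos(35°) = 5467.7 J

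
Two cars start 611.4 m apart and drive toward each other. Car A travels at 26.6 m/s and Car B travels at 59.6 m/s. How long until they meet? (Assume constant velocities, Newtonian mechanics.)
Combined speed: v_combined = 26.6 + 59.6 = 86.2 m/s
Time to meet: t = d/86.2 = 611.4/86.2 = 7.09 s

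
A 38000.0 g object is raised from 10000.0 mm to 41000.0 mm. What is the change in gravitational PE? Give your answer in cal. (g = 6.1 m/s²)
ΔPE = mg(h₂ − h₁) = 38 kg × 6.1 m/s² × (41 − 10) m = 7186 J = 1717.0 cal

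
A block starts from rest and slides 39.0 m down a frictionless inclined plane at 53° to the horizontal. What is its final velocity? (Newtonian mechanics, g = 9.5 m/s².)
a = g sin(θ) = 9.5 × sin(53°) = 7.59 m/s²
v = √(2ad) = √(2 × 7.59 × 39.0) = 24.33 m/s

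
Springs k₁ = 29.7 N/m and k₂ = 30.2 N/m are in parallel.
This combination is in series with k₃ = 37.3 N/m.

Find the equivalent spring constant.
k₁₂ = k₁ + k₂ = 59.9 N/m (parallel)
1/k_eq = 1/k₁₂ + 1/k₃ → k_eq = 22.99 N/m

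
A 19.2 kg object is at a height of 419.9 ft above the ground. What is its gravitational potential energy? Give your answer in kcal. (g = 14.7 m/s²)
PE = mgh = 19.2 kg × 14.7 m/s² × 128 m = 3.612e+04 J = 8.634 kcal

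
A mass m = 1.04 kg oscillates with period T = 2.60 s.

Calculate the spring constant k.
T = 2π√(m/k) → k = m(2π/T)² = 1.04×(2π/2.6)² = 6.074 N/m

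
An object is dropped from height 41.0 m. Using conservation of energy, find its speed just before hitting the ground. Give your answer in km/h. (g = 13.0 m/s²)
mgh = ½mv² → v = √(2gh) = √(2×13.0×41) = 32.65 m/s = 117.5 km/h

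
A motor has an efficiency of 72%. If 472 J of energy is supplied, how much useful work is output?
W_out = η × W_in = 0.72 × 472 = 339.84 J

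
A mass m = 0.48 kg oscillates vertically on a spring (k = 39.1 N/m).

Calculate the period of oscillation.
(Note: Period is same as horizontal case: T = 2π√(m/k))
T = 2π√(m/k) = 2π√(0.48/39.1) = 0.6962 s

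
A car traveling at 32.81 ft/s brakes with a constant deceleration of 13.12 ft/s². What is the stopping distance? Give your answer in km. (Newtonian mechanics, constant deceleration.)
d = v₀² / (2a) (with unit conversion) = 0.0125 km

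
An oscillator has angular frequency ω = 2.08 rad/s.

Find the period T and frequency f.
T = 2π/ω = 2π/2.08 = 3.021 s; f = ω/2π = 0.331 Hz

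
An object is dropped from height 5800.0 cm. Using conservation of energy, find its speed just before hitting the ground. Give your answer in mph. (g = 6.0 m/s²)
mgh = ½mv² → v = √(2gh) = √(2×6.0×58) = 26.38 m/s = 59.01 mph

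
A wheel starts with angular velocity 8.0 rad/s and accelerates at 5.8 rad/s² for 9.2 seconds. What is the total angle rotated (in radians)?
θ = ω₀t + ½αt² = 8.0×9.2 + ½×5.8×9.2² = 319.06 rad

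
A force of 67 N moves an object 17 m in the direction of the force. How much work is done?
W = Fd = 67×17 = 1139.0 J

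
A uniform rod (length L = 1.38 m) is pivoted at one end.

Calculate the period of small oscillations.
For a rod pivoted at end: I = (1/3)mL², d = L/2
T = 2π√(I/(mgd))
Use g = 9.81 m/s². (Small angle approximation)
I/m = (1/3)L² = 0.6348 m²; d = L/2 = 0.69 m
T = 2π√(I/(mgd)) = 2π√(0.6348/(9.81×0.69)) = 1.924 s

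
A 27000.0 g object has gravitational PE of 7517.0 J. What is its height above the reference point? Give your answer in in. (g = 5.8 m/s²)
PE = mgh → h = PE/(mg) = 7517 J / (27 kg × 5.8 m/s²) = 48 m = 1890.0 in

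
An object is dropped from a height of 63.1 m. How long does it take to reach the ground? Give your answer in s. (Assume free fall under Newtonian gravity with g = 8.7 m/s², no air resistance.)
t = √(2h/g) = 3.809 s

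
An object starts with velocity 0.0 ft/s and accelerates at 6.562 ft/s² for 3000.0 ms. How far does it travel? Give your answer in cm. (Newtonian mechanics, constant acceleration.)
d = v₀t + ½at² (with unit conversion) = 900.0 cm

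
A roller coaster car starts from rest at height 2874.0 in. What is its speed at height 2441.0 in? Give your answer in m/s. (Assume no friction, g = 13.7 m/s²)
mgh₁ = ½mv₂² + mgh₂ → v₂ = √(2g(h₁−h₂)) = √(2×13.7×(73−62)) = 17.36 m/s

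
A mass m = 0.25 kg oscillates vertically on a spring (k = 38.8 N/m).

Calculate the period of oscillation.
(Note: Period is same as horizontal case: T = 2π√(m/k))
T = 2π√(m/k) = 2π√(0.25/38.8) = 0.5044 s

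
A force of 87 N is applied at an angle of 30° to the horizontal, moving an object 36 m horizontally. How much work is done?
W = Fd cosθ = 87×36×cos(30°) = 2712.4 J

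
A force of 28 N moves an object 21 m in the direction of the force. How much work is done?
W = Fd = 28×21 = 588.0 J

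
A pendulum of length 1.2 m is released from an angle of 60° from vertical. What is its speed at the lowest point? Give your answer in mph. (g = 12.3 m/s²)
h = L(1 − cosθ) = 1.2×(1 − cos60°) = 0.6 m
v = √(2gh) = √(2×12.3×0.6) = 3.842 m/s = 8.594 mph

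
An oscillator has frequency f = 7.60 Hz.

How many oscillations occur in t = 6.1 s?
n = f×t = 7.6×6.1 = 46.36 oscillations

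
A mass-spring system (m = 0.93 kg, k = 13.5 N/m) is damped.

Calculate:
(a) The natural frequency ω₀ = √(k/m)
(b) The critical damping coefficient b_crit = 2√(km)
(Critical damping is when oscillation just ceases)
ω₀ = √(k/m) = √(13.5/0.93) = 3.81 rad/s
b_crit = 2√(km) = 2√(13.5×0.93) = 7.087 kg/s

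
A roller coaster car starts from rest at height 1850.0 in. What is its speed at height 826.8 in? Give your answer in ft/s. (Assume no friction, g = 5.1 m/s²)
mgh₁ = ½mv₂² + mgh₂ → v₂ = √(2g(h₁−h₂)) = √(2×5.1×(46.99−21)) = 16.28 m/s = 53.42 ft/s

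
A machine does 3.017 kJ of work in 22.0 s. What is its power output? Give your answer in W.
P = W/t = 3017 J / 22 s = 137.1 W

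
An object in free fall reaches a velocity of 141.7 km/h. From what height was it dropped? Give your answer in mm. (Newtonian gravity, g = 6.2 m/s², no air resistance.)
h = v²/(2g) (with unit conversion) = 124900.0 mm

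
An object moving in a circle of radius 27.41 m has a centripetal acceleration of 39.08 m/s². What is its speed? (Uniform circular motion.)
v = √(a_c × r) = √(39.08 × 27.41) = 32.73 m/s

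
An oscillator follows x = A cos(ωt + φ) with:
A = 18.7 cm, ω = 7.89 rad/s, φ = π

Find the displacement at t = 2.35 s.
x = A cos(ωt + φ) = 18.7×cos(7.89×2.35 + π) = -17.82 cm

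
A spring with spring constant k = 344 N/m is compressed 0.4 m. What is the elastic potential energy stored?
PE = ½kx² = ½×344×0.4² = 27.52 J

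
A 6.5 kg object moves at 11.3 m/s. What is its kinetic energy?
KE = ½mv² = ½×6.5×11.3² = 414.9925 J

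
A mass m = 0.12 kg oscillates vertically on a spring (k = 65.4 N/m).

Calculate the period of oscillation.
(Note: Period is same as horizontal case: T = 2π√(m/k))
T = 2π√(m/k) = 2π√(0.12/65.4) = 0.2691 s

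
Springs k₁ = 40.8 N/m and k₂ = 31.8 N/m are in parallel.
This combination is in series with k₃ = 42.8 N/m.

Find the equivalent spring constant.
k₁₂ = k₁ + k₂ = 72.6 N/m (parallel)
1/k_eq = 1/k₁₂ + 1/k₃ → k_eq = 26.93 N/m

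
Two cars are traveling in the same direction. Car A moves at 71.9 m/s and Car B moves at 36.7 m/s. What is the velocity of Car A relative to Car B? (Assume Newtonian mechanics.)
v_rel = v_A - v_B = 71.9 - 36.7 = 35.2 m/s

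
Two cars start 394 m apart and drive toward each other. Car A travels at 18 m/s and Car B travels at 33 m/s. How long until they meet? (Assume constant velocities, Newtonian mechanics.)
Combined speed: v_combined = 18 + 33 = 51 m/s
Time to meet: t = d/51 = 394/51 = 7.73 s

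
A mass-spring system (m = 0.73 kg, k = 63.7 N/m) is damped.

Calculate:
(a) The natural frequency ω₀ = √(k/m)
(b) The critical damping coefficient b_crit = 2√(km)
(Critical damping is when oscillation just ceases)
ω₀ = √(k/m) = √(63.7/0.73) = 9.341 rad/s
b_crit = 2√(km) = 2√(63.7×0.73) = 13.64 kg/s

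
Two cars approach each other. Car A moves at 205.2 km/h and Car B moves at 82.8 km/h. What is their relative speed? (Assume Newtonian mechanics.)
v_rel = v_A + v_B = 205.2 + 82.8 = 288.0 km/h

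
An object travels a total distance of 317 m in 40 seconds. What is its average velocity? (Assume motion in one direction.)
v_avg = Δd / Δt = 317 / 40 = 7.92 m/s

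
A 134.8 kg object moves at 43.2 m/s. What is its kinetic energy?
KE = ½mv² = ½×134.8×43.2² = 125784.6 J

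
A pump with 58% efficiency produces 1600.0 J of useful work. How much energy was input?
W_in = W_out/η = 1600.0/0.58 = 2758.6 J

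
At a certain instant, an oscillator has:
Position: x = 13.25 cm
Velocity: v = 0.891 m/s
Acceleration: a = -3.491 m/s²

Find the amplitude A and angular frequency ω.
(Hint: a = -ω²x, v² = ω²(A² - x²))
a = −ω²x → ω = √(|a|/x) = √(3.491/0.1325) = 5.133 rad/s
v² = ω²(A² − x²) → A = √(x² + v²/ω²) = √(0.1325² + 0.891²/5.133²) = 0.2184 m = 21.84 cm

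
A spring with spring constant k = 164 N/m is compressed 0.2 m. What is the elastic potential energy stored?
PE = ½kx² = ½×164×0.2² = 3.28 J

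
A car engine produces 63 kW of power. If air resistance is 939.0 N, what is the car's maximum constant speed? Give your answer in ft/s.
P = Fv → v = P/F = 63000 W / 939 N = 67.09 m/s = 220.1 ft/s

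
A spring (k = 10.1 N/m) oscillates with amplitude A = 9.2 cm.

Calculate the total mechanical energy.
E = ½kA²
E = ½kA² = ½×10.1×(0.092)² = 0.04274 J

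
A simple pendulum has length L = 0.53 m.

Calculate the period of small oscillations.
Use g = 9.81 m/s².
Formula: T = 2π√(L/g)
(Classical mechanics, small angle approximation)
T = 2π√(L/g) = 2π√(0.53/9.81) = 1.46 s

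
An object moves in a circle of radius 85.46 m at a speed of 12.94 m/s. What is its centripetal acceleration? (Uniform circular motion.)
a_c = v²/r = 12.94²/85.46 = 167.444/85.46 = 1.96 m/s²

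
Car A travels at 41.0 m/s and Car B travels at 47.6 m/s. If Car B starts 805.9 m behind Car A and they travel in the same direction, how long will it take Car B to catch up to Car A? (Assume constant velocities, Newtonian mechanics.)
Relative speed: v_rel = 47.6 - 41.0 = 6.6 m/s
Time to catch: t = d₀/v_rel = 805.9/6.6 = 122.11 s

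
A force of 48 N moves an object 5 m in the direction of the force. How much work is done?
W = Fd = 48×5 = 240.0 J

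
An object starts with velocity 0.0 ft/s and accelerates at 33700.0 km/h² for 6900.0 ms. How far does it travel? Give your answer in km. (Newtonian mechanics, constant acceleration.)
d = v₀t + ½at² (with unit conversion) = 0.0619 km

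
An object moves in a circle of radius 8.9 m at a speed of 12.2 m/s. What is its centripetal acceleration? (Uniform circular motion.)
a_c = v²/r = 12.2²/8.9 = 148.84/8.9 = 16.72 m/s²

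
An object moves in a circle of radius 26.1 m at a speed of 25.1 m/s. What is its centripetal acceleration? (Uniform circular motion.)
a_c = v²/r = 25.1²/26.1 = 630.01/26.1 = 24.14 m/s²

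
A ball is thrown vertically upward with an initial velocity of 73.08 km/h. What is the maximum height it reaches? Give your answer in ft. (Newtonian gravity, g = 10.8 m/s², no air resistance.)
h_max = v₀²/(2g) (with unit conversion) = 62.59 ft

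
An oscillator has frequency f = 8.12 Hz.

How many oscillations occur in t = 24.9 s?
n = f×t = 8.12×24.9 = 202.2 oscillations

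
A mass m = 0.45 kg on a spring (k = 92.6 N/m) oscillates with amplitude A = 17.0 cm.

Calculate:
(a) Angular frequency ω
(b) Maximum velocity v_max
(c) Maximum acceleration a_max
ω = √(k/m) = √(92.6/0.45) = 14.34 rad/s
v_max = ωA = 14.34×0.17 = 2.439 m/s
a_max = ω²A = 14.34²×0.17 = 34.98 m/s²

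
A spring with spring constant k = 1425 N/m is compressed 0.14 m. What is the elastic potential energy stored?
PE = ½kx² = ½×1425×0.14² = 13.97 J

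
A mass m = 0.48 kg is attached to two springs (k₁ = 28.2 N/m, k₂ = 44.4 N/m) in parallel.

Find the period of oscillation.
k_eq = k₁+k₂ = 72.6 N/m
T = 2π√(m/k_eq) = 2π√(0.48/72.6) = 0.5109 s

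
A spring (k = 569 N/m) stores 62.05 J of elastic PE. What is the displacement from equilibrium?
PE = ½kx² → x = √(2PE/k) = √(2×62.05/569) = 0.467 m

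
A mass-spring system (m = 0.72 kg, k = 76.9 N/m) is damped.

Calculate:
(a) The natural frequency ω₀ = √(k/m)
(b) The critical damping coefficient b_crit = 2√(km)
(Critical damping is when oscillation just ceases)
ω₀ = √(k/m) = √(76.9/0.72) = 10.33 rad/s
b_crit = 2√(km) = 2√(76.9×0.72) = 14.88 kg/s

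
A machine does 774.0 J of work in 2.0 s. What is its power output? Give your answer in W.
P = W/t = 774 J / 2 s = 387 W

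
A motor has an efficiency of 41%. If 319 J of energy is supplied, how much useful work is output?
W_out = η × W_in = 0.41 × 319 = 130.79 J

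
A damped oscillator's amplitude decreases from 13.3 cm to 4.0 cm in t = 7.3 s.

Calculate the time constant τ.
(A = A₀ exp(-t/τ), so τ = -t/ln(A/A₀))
A/A₀ = 4.0/13.3 = 0.3008; ln(A/A₀) = -1.201
τ = −t/ln(A/A₀) = −7.3/-1.201 = 6.076 s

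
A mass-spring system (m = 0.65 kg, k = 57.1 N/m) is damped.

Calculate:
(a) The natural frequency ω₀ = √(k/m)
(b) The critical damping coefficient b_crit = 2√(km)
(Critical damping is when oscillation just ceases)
ω₀ = √(k/m) = √(57.1/0.65) = 9.373 rad/s
b_crit = 2√(km) = 2√(57.1×0.65) = 12.18 kg/s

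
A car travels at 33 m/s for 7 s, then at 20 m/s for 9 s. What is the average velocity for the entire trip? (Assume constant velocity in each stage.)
d₁ = v₁t₁ = 33 × 7 = 231 m
d₂ = v₂t₂ = 20 × 9 = 180 m
d_total = 411 m, t_total = 16 s
v_avg = d_total/t_total = 411/16 = 25.69 m/s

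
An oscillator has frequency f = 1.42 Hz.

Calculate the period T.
T = 1/f = 1/1.42 = 0.7042 s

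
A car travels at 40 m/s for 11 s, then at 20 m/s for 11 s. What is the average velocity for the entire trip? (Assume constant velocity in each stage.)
d₁ = v₁t₁ = 40 × 11 = 440 m
d₂ = v₂t₂ = 20 × 11 = 220 m
d_total = 660 m, t_total = 22 s
v_avg = d_total/t_total = 660/22 = 30.0 m/s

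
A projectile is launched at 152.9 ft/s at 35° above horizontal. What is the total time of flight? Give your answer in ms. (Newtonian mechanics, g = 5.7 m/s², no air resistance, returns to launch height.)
T = 2v₀sin(θ)/g (with unit conversion) = 9379.0 ms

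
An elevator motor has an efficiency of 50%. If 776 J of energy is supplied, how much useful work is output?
W_out = η × W_in = 0.5 × 776 = 388.0 J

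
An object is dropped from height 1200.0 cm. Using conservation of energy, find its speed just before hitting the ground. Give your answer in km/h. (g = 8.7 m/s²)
mgh = ½mv² → v = √(2gh) = √(2×8.7×12) = 14.45 m/s = 52.02 km/h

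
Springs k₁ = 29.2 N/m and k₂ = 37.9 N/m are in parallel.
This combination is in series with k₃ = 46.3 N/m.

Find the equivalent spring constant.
k₁₂ = k₁ + k₂ = 67.1 N/m (parallel)
1/k_eq = 1/k₁₂ + 1/k₃ → k_eq = 27.4 N/m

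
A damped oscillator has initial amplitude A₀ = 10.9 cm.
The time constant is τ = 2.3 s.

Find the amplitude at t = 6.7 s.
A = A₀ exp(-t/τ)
A = A₀ exp(−t/τ) = 10.9×exp(−6.7/2.3) = 0.592 cm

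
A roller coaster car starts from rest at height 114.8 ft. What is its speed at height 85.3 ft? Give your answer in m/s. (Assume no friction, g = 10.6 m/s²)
mgh₁ = ½mv₂² + mgh₂ → v₂ = √(2g(h₁−h₂)) = √(2×10.6×(34.99−26)) = 13.81 m/s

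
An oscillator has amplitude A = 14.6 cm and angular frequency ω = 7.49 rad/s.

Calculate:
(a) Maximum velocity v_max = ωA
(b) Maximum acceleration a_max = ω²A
v_max = ωA = 7.49×0.146 = 1.094 m/s
a_max = ω²A = 7.49²×0.146 = 8.191 m/s²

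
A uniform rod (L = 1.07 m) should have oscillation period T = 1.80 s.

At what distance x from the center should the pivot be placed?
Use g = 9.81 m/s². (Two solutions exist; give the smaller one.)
T = 2π√((L²/12 + x²)/(gx)). Let c = T²g/(4π²) = 0.8051.
x² − cx + L²/12 = 0 → x = (c − √(c² − L²/3))/2 = 0.1444 m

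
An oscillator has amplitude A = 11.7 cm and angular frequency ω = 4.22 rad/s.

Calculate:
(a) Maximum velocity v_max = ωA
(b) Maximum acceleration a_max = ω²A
v_max = ωA = 4.22×0.117 = 0.4937 m/s
a_max = ω²A = 4.22²×0.117 = 2.084 m/s²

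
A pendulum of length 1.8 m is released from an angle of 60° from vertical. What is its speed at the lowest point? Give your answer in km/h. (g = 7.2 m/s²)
h = L(1 − cosθ) = 1.8×(1 − cos60°) = 0.9 m
v = √(2gh) = √(2×7.2×0.9) = 3.6 m/s = 12.96 km/h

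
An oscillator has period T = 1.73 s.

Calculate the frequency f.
f = 1/T = 1/1.73 = 0.578 Hz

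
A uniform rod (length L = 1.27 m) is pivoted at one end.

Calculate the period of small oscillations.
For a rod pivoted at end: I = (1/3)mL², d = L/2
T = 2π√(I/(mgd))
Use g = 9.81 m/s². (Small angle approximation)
I/m = (1/3)L² = 0.5376 m²; d = L/2 = 0.635 m
T = 2π√(I/(mgd)) = 2π√(0.5376/(9.81×0.635)) = 1.846 s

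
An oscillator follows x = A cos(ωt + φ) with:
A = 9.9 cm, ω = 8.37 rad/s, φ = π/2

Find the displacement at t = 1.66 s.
x = A cos(ωt + φ) = 9.9×cos(8.37×1.66 + π/2) = -9.609 cm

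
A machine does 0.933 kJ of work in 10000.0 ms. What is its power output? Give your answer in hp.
P = W/t = 933 J / 10 s = 93.3 W = 0.1251 hp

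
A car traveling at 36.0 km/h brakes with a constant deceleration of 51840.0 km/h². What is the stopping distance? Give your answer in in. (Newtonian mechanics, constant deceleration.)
d = v₀² / (2a) (with unit conversion) = 492.1 in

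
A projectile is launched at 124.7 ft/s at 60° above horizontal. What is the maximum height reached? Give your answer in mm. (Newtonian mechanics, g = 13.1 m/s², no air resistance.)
H = v₀²sin²(θ)/(2g) (with unit conversion) = 41350.0 mm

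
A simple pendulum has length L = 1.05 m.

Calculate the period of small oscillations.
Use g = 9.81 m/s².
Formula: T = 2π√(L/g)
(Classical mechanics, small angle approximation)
T = 2π√(L/g) = 2π√(1.05/9.81) = 2.056 s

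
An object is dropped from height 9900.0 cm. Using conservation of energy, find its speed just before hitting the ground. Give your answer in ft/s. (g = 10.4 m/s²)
mgh = ½mv² → v = √(2gh) = √(2×10.4×99) = 45.38 m/s = 148.9 ft/s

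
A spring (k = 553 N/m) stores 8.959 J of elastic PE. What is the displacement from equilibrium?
PE = ½kx² → x = √(2PE/k) = √(2×8.959/553) = 0.18 m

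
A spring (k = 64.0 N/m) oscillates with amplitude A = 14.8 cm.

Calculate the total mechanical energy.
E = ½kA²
E = ½kA² = ½×64.0×(0.148)² = 0.7009 J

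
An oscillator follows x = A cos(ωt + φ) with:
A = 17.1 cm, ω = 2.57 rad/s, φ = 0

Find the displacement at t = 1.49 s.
x = A cos(ωt + φ) = 17.1×cos(2.57×1.49 + 0) = -13.21 cm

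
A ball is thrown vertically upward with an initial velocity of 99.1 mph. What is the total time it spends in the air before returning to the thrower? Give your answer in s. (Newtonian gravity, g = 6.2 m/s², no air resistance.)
t_total = 2v₀/g (with unit conversion) = 14.29 s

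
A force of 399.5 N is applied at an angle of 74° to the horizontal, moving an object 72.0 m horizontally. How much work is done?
W = Fd cosθ = 399.5×72.0×cos(74°) = 7928.4 J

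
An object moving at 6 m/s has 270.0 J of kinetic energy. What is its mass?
KE = ½mv² → m = 2KE/v² = 2×270.0/6² = 15.0 kg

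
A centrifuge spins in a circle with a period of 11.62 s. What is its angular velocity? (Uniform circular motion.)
ω = 2π/T = 2π/11.62 = 0.5407 rad/s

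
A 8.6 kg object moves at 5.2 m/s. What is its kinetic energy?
KE = ½mv² = ½×8.6×5.2² = 116.272 J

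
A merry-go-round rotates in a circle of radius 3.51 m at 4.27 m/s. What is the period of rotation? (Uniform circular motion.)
T = 2πr/v = 2π×3.51/4.27 = 5.16 s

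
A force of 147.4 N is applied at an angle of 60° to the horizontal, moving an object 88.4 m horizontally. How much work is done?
W = Fd cosθ = 147.4×88.4×cos(60°) = 6515.1 J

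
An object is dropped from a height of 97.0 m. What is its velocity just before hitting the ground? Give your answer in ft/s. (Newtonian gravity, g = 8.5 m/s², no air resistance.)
v = √(2gh) (with unit conversion) = 133.2 ft/s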